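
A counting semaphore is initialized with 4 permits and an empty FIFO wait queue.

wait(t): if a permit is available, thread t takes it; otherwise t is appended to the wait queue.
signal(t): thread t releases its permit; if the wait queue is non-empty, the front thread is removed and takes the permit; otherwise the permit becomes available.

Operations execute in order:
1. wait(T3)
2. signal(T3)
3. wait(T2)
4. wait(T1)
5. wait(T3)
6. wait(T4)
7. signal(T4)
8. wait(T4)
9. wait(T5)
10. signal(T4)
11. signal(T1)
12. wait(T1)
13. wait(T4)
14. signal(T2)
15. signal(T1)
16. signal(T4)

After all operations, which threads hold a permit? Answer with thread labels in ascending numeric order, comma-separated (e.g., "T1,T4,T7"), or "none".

Answer: T3,T5

Derivation:
Step 1: wait(T3) -> count=3 queue=[] holders={T3}
Step 2: signal(T3) -> count=4 queue=[] holders={none}
Step 3: wait(T2) -> count=3 queue=[] holders={T2}
Step 4: wait(T1) -> count=2 queue=[] holders={T1,T2}
Step 5: wait(T3) -> count=1 queue=[] holders={T1,T2,T3}
Step 6: wait(T4) -> count=0 queue=[] holders={T1,T2,T3,T4}
Step 7: signal(T4) -> count=1 queue=[] holders={T1,T2,T3}
Step 8: wait(T4) -> count=0 queue=[] holders={T1,T2,T3,T4}
Step 9: wait(T5) -> count=0 queue=[T5] holders={T1,T2,T3,T4}
Step 10: signal(T4) -> count=0 queue=[] holders={T1,T2,T3,T5}
Step 11: signal(T1) -> count=1 queue=[] holders={T2,T3,T5}
Step 12: wait(T1) -> count=0 queue=[] holders={T1,T2,T3,T5}
Step 13: wait(T4) -> count=0 queue=[T4] holders={T1,T2,T3,T5}
Step 14: signal(T2) -> count=0 queue=[] holders={T1,T3,T4,T5}
Step 15: signal(T1) -> count=1 queue=[] holders={T3,T4,T5}
Step 16: signal(T4) -> count=2 queue=[] holders={T3,T5}
Final holders: T3,T5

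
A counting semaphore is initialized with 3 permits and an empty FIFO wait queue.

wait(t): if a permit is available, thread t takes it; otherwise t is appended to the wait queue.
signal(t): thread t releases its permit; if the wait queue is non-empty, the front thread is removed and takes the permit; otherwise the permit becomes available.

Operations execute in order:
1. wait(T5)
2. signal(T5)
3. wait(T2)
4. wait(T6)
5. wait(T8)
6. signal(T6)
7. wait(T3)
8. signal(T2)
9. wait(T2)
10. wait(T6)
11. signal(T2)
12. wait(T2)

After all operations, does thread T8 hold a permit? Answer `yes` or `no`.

Step 1: wait(T5) -> count=2 queue=[] holders={T5}
Step 2: signal(T5) -> count=3 queue=[] holders={none}
Step 3: wait(T2) -> count=2 queue=[] holders={T2}
Step 4: wait(T6) -> count=1 queue=[] holders={T2,T6}
Step 5: wait(T8) -> count=0 queue=[] holders={T2,T6,T8}
Step 6: signal(T6) -> count=1 queue=[] holders={T2,T8}
Step 7: wait(T3) -> count=0 queue=[] holders={T2,T3,T8}
Step 8: signal(T2) -> count=1 queue=[] holders={T3,T8}
Step 9: wait(T2) -> count=0 queue=[] holders={T2,T3,T8}
Step 10: wait(T6) -> count=0 queue=[T6] holders={T2,T3,T8}
Step 11: signal(T2) -> count=0 queue=[] holders={T3,T6,T8}
Step 12: wait(T2) -> count=0 queue=[T2] holders={T3,T6,T8}
Final holders: {T3,T6,T8} -> T8 in holders

Answer: yes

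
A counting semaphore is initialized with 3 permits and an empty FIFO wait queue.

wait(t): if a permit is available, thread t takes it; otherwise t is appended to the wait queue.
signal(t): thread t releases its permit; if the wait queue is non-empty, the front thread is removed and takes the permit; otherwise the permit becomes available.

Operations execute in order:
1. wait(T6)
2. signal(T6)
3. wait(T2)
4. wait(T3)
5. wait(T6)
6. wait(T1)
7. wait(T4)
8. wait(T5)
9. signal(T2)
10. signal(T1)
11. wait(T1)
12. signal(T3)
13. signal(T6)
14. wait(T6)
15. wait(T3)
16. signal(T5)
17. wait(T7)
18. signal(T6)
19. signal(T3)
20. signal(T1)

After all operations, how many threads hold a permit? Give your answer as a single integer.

Answer: 2

Derivation:
Step 1: wait(T6) -> count=2 queue=[] holders={T6}
Step 2: signal(T6) -> count=3 queue=[] holders={none}
Step 3: wait(T2) -> count=2 queue=[] holders={T2}
Step 4: wait(T3) -> count=1 queue=[] holders={T2,T3}
Step 5: wait(T6) -> count=0 queue=[] holders={T2,T3,T6}
Step 6: wait(T1) -> count=0 queue=[T1] holders={T2,T3,T6}
Step 7: wait(T4) -> count=0 queue=[T1,T4] holders={T2,T3,T6}
Step 8: wait(T5) -> count=0 queue=[T1,T4,T5] holders={T2,T3,T6}
Step 9: signal(T2) -> count=0 queue=[T4,T5] holders={T1,T3,T6}
Step 10: signal(T1) -> count=0 queue=[T5] holders={T3,T4,T6}
Step 11: wait(T1) -> count=0 queue=[T5,T1] holders={T3,T4,T6}
Step 12: signal(T3) -> count=0 queue=[T1] holders={T4,T5,T6}
Step 13: signal(T6) -> count=0 queue=[] holders={T1,T4,T5}
Step 14: wait(T6) -> count=0 queue=[T6] holders={T1,T4,T5}
Step 15: wait(T3) -> count=0 queue=[T6,T3] holders={T1,T4,T5}
Step 16: signal(T5) -> count=0 queue=[T3] holders={T1,T4,T6}
Step 17: wait(T7) -> count=0 queue=[T3,T7] holders={T1,T4,T6}
Step 18: signal(T6) -> count=0 queue=[T7] holders={T1,T3,T4}
Step 19: signal(T3) -> count=0 queue=[] holders={T1,T4,T7}
Step 20: signal(T1) -> count=1 queue=[] holders={T4,T7}
Final holders: {T4,T7} -> 2 thread(s)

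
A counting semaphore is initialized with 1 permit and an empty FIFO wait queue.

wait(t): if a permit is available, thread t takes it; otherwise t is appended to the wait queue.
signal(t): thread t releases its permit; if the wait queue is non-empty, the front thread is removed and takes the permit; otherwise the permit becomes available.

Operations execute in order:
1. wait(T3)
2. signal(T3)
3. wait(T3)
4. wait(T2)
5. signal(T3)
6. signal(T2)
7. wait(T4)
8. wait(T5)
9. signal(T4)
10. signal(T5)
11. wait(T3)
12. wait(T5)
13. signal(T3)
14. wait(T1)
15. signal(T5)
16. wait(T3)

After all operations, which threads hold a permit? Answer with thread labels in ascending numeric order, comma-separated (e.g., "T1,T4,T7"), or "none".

Step 1: wait(T3) -> count=0 queue=[] holders={T3}
Step 2: signal(T3) -> count=1 queue=[] holders={none}
Step 3: wait(T3) -> count=0 queue=[] holders={T3}
Step 4: wait(T2) -> count=0 queue=[T2] holders={T3}
Step 5: signal(T3) -> count=0 queue=[] holders={T2}
Step 6: signal(T2) -> count=1 queue=[] holders={none}
Step 7: wait(T4) -> count=0 queue=[] holders={T4}
Step 8: wait(T5) -> count=0 queue=[T5] holders={T4}
Step 9: signal(T4) -> count=0 queue=[] holders={T5}
Step 10: signal(T5) -> count=1 queue=[] holders={none}
Step 11: wait(T3) -> count=0 queue=[] holders={T3}
Step 12: wait(T5) -> count=0 queue=[T5] holders={T3}
Step 13: signal(T3) -> count=0 queue=[] holders={T5}
Step 14: wait(T1) -> count=0 queue=[T1] holders={T5}
Step 15: signal(T5) -> count=0 queue=[] holders={T1}
Step 16: wait(T3) -> count=0 queue=[T3] holders={T1}
Final holders: T1

Answer: T1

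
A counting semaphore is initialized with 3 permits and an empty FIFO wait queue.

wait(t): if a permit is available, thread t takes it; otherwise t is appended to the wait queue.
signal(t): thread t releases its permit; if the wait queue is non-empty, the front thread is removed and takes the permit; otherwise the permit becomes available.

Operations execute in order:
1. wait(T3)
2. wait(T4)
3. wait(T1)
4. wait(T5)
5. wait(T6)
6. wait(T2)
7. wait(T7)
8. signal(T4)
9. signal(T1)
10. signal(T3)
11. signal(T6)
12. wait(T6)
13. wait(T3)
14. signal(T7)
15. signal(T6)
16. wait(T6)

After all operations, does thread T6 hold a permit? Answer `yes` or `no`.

Answer: no

Derivation:
Step 1: wait(T3) -> count=2 queue=[] holders={T3}
Step 2: wait(T4) -> count=1 queue=[] holders={T3,T4}
Step 3: wait(T1) -> count=0 queue=[] holders={T1,T3,T4}
Step 4: wait(T5) -> count=0 queue=[T5] holders={T1,T3,T4}
Step 5: wait(T6) -> count=0 queue=[T5,T6] holders={T1,T3,T4}
Step 6: wait(T2) -> count=0 queue=[T5,T6,T2] holders={T1,T3,T4}
Step 7: wait(T7) -> count=0 queue=[T5,T6,T2,T7] holders={T1,T3,T4}
Step 8: signal(T4) -> count=0 queue=[T6,T2,T7] holders={T1,T3,T5}
Step 9: signal(T1) -> count=0 queue=[T2,T7] holders={T3,T5,T6}
Step 10: signal(T3) -> count=0 queue=[T7] holders={T2,T5,T6}
Step 11: signal(T6) -> count=0 queue=[] holders={T2,T5,T7}
Step 12: wait(T6) -> count=0 queue=[T6] holders={T2,T5,T7}
Step 13: wait(T3) -> count=0 queue=[T6,T3] holders={T2,T5,T7}
Step 14: signal(T7) -> count=0 queue=[T3] holders={T2,T5,T6}
Step 15: signal(T6) -> count=0 queue=[] holders={T2,T3,T5}
Step 16: wait(T6) -> count=0 queue=[T6] holders={T2,T3,T5}
Final holders: {T2,T3,T5} -> T6 not in holders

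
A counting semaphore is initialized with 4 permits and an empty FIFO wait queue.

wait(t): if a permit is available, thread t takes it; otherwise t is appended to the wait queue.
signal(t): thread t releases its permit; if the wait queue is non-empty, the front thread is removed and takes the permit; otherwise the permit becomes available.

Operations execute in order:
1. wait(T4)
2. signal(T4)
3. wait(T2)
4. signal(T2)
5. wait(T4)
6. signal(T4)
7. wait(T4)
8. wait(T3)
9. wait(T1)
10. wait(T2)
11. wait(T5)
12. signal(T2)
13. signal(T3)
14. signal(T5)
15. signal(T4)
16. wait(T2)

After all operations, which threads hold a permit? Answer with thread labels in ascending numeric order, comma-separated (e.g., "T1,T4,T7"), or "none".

Answer: T1,T2

Derivation:
Step 1: wait(T4) -> count=3 queue=[] holders={T4}
Step 2: signal(T4) -> count=4 queue=[] holders={none}
Step 3: wait(T2) -> count=3 queue=[] holders={T2}
Step 4: signal(T2) -> count=4 queue=[] holders={none}
Step 5: wait(T4) -> count=3 queue=[] holders={T4}
Step 6: signal(T4) -> count=4 queue=[] holders={none}
Step 7: wait(T4) -> count=3 queue=[] holders={T4}
Step 8: wait(T3) -> count=2 queue=[] holders={T3,T4}
Step 9: wait(T1) -> count=1 queue=[] holders={T1,T3,T4}
Step 10: wait(T2) -> count=0 queue=[] holders={T1,T2,T3,T4}
Step 11: wait(T5) -> count=0 queue=[T5] holders={T1,T2,T3,T4}
Step 12: signal(T2) -> count=0 queue=[] holders={T1,T3,T4,T5}
Step 13: signal(T3) -> count=1 queue=[] holders={T1,T4,T5}
Step 14: signal(T5) -> count=2 queue=[] holders={T1,T4}
Step 15: signal(T4) -> count=3 queue=[] holders={T1}
Step 16: wait(T2) -> count=2 queue=[] holders={T1,T2}
Final holders: T1,T2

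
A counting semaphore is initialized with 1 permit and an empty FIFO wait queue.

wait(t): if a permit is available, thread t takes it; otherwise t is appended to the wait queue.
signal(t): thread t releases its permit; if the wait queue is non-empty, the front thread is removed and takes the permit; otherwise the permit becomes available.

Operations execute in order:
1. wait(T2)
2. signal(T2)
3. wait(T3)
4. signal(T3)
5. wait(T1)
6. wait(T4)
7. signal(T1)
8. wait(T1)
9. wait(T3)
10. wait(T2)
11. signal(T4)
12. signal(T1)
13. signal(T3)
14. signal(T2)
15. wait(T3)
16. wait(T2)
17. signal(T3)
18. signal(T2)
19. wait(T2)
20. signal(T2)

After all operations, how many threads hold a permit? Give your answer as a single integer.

Step 1: wait(T2) -> count=0 queue=[] holders={T2}
Step 2: signal(T2) -> count=1 queue=[] holders={none}
Step 3: wait(T3) -> count=0 queue=[] holders={T3}
Step 4: signal(T3) -> count=1 queue=[] holders={none}
Step 5: wait(T1) -> count=0 queue=[] holders={T1}
Step 6: wait(T4) -> count=0 queue=[T4] holders={T1}
Step 7: signal(T1) -> count=0 queue=[] holders={T4}
Step 8: wait(T1) -> count=0 queue=[T1] holders={T4}
Step 9: wait(T3) -> count=0 queue=[T1,T3] holders={T4}
Step 10: wait(T2) -> count=0 queue=[T1,T3,T2] holders={T4}
Step 11: signal(T4) -> count=0 queue=[T3,T2] holders={T1}
Step 12: signal(T1) -> count=0 queue=[T2] holders={T3}
Step 13: signal(T3) -> count=0 queue=[] holders={T2}
Step 14: signal(T2) -> count=1 queue=[] holders={none}
Step 15: wait(T3) -> count=0 queue=[] holders={T3}
Step 16: wait(T2) -> count=0 queue=[T2] holders={T3}
Step 17: signal(T3) -> count=0 queue=[] holders={T2}
Step 18: signal(T2) -> count=1 queue=[] holders={none}
Step 19: wait(T2) -> count=0 queue=[] holders={T2}
Step 20: signal(T2) -> count=1 queue=[] holders={none}
Final holders: {none} -> 0 thread(s)

Answer: 0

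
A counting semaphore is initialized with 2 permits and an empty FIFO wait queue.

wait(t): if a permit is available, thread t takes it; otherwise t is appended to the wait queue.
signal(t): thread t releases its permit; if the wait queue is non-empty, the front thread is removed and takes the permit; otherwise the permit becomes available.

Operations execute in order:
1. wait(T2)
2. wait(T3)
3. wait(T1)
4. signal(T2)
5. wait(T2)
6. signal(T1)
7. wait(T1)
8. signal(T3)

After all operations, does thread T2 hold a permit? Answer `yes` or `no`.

Answer: yes

Derivation:
Step 1: wait(T2) -> count=1 queue=[] holders={T2}
Step 2: wait(T3) -> count=0 queue=[] holders={T2,T3}
Step 3: wait(T1) -> count=0 queue=[T1] holders={T2,T3}
Step 4: signal(T2) -> count=0 queue=[] holders={T1,T3}
Step 5: wait(T2) -> count=0 queue=[T2] holders={T1,T3}
Step 6: signal(T1) -> count=0 queue=[] holders={T2,T3}
Step 7: wait(T1) -> count=0 queue=[T1] holders={T2,T3}
Step 8: signal(T3) -> count=0 queue=[] holders={T1,T2}
Final holders: {T1,T2} -> T2 in holders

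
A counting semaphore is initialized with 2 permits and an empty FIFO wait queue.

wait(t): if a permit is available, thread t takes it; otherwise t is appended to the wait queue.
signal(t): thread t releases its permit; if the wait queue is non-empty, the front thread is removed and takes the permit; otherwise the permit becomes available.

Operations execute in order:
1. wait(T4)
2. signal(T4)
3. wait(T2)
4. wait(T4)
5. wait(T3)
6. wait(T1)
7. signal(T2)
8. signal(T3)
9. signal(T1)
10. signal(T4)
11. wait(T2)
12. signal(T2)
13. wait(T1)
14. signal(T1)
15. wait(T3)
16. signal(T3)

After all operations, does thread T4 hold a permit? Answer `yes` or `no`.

Answer: no

Derivation:
Step 1: wait(T4) -> count=1 queue=[] holders={T4}
Step 2: signal(T4) -> count=2 queue=[] holders={none}
Step 3: wait(T2) -> count=1 queue=[] holders={T2}
Step 4: wait(T4) -> count=0 queue=[] holders={T2,T4}
Step 5: wait(T3) -> count=0 queue=[T3] holders={T2,T4}
Step 6: wait(T1) -> count=0 queue=[T3,T1] holders={T2,T4}
Step 7: signal(T2) -> count=0 queue=[T1] holders={T3,T4}
Step 8: signal(T3) -> count=0 queue=[] holders={T1,T4}
Step 9: signal(T1) -> count=1 queue=[] holders={T4}
Step 10: signal(T4) -> count=2 queue=[] holders={none}
Step 11: wait(T2) -> count=1 queue=[] holders={T2}
Step 12: signal(T2) -> count=2 queue=[] holders={none}
Step 13: wait(T1) -> count=1 queue=[] holders={T1}
Step 14: signal(T1) -> count=2 queue=[] holders={none}
Step 15: wait(T3) -> count=1 queue=[] holders={T3}
Step 16: signal(T3) -> count=2 queue=[] holders={none}
Final holders: {none} -> T4 not in holders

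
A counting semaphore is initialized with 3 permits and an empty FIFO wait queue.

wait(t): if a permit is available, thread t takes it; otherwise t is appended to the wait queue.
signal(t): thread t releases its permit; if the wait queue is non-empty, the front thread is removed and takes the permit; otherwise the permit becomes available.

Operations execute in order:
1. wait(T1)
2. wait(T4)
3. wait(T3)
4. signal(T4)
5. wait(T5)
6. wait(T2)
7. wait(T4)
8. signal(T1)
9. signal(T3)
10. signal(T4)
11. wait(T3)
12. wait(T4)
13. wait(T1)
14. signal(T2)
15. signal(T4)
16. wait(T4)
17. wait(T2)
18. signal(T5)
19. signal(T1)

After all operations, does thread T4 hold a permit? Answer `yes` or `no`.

Step 1: wait(T1) -> count=2 queue=[] holders={T1}
Step 2: wait(T4) -> count=1 queue=[] holders={T1,T4}
Step 3: wait(T3) -> count=0 queue=[] holders={T1,T3,T4}
Step 4: signal(T4) -> count=1 queue=[] holders={T1,T3}
Step 5: wait(T5) -> count=0 queue=[] holders={T1,T3,T5}
Step 6: wait(T2) -> count=0 queue=[T2] holders={T1,T3,T5}
Step 7: wait(T4) -> count=0 queue=[T2,T4] holders={T1,T3,T5}
Step 8: signal(T1) -> count=0 queue=[T4] holders={T2,T3,T5}
Step 9: signal(T3) -> count=0 queue=[] holders={T2,T4,T5}
Step 10: signal(T4) -> count=1 queue=[] holders={T2,T5}
Step 11: wait(T3) -> count=0 queue=[] holders={T2,T3,T5}
Step 12: wait(T4) -> count=0 queue=[T4] holders={T2,T3,T5}
Step 13: wait(T1) -> count=0 queue=[T4,T1] holders={T2,T3,T5}
Step 14: signal(T2) -> count=0 queue=[T1] holders={T3,T4,T5}
Step 15: signal(T4) -> count=0 queue=[] holders={T1,T3,T5}
Step 16: wait(T4) -> count=0 queue=[T4] holders={T1,T3,T5}
Step 17: wait(T2) -> count=0 queue=[T4,T2] holders={T1,T3,T5}
Step 18: signal(T5) -> count=0 queue=[T2] holders={T1,T3,T4}
Step 19: signal(T1) -> count=0 queue=[] holders={T2,T3,T4}
Final holders: {T2,T3,T4} -> T4 in holders

Answer: yes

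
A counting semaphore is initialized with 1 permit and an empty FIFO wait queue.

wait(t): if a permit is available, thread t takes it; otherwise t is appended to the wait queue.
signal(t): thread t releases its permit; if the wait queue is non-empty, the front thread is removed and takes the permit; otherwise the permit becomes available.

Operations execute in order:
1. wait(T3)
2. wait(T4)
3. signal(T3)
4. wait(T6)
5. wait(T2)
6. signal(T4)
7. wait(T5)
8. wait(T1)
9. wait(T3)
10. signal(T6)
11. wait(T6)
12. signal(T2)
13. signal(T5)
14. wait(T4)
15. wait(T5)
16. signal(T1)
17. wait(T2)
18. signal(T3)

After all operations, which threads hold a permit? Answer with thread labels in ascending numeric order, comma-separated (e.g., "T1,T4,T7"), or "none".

Step 1: wait(T3) -> count=0 queue=[] holders={T3}
Step 2: wait(T4) -> count=0 queue=[T4] holders={T3}
Step 3: signal(T3) -> count=0 queue=[] holders={T4}
Step 4: wait(T6) -> count=0 queue=[T6] holders={T4}
Step 5: wait(T2) -> count=0 queue=[T6,T2] holders={T4}
Step 6: signal(T4) -> count=0 queue=[T2] holders={T6}
Step 7: wait(T5) -> count=0 queue=[T2,T5] holders={T6}
Step 8: wait(T1) -> count=0 queue=[T2,T5,T1] holders={T6}
Step 9: wait(T3) -> count=0 queue=[T2,T5,T1,T3] holders={T6}
Step 10: signal(T6) -> count=0 queue=[T5,T1,T3] holders={T2}
Step 11: wait(T6) -> count=0 queue=[T5,T1,T3,T6] holders={T2}
Step 12: signal(T2) -> count=0 queue=[T1,T3,T6] holders={T5}
Step 13: signal(T5) -> count=0 queue=[T3,T6] holders={T1}
Step 14: wait(T4) -> count=0 queue=[T3,T6,T4] holders={T1}
Step 15: wait(T5) -> count=0 queue=[T3,T6,T4,T5] holders={T1}
Step 16: signal(T1) -> count=0 queue=[T6,T4,T5] holders={T3}
Step 17: wait(T2) -> count=0 queue=[T6,T4,T5,T2] holders={T3}
Step 18: signal(T3) -> count=0 queue=[T4,T5,T2] holders={T6}
Final holders: T6

Answer: T6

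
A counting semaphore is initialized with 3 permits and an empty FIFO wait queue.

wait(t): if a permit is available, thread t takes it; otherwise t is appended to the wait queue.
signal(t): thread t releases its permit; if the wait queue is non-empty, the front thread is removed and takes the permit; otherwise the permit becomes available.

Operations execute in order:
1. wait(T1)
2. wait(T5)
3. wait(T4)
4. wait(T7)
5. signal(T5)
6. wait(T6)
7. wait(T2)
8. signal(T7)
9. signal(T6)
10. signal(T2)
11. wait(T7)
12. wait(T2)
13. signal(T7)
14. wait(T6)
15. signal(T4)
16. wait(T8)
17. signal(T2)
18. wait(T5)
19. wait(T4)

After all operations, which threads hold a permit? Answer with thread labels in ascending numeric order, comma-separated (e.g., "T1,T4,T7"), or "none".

Step 1: wait(T1) -> count=2 queue=[] holders={T1}
Step 2: wait(T5) -> count=1 queue=[] holders={T1,T5}
Step 3: wait(T4) -> count=0 queue=[] holders={T1,T4,T5}
Step 4: wait(T7) -> count=0 queue=[T7] holders={T1,T4,T5}
Step 5: signal(T5) -> count=0 queue=[] holders={T1,T4,T7}
Step 6: wait(T6) -> count=0 queue=[T6] holders={T1,T4,T7}
Step 7: wait(T2) -> count=0 queue=[T6,T2] holders={T1,T4,T7}
Step 8: signal(T7) -> count=0 queue=[T2] holders={T1,T4,T6}
Step 9: signal(T6) -> count=0 queue=[] holders={T1,T2,T4}
Step 10: signal(T2) -> count=1 queue=[] holders={T1,T4}
Step 11: wait(T7) -> count=0 queue=[] holders={T1,T4,T7}
Step 12: wait(T2) -> count=0 queue=[T2] holders={T1,T4,T7}
Step 13: signal(T7) -> count=0 queue=[] holders={T1,T2,T4}
Step 14: wait(T6) -> count=0 queue=[T6] holders={T1,T2,T4}
Step 15: signal(T4) -> count=0 queue=[] holders={T1,T2,T6}
Step 16: wait(T8) -> count=0 queue=[T8] holders={T1,T2,T6}
Step 17: signal(T2) -> count=0 queue=[] holders={T1,T6,T8}
Step 18: wait(T5) -> count=0 queue=[T5] holders={T1,T6,T8}
Step 19: wait(T4) -> count=0 queue=[T5,T4] holders={T1,T6,T8}
Final holders: T1,T6,T8

Answer: T1,T6,T8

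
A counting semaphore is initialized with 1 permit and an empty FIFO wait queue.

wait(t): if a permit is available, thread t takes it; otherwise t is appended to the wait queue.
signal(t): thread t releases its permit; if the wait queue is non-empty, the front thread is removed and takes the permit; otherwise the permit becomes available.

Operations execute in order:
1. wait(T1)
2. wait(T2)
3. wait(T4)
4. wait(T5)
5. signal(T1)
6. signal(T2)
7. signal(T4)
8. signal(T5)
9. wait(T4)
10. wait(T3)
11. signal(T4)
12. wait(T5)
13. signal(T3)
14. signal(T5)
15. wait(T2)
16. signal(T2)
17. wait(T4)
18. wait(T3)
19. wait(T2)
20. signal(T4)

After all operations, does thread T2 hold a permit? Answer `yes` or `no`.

Step 1: wait(T1) -> count=0 queue=[] holders={T1}
Step 2: wait(T2) -> count=0 queue=[T2] holders={T1}
Step 3: wait(T4) -> count=0 queue=[T2,T4] holders={T1}
Step 4: wait(T5) -> count=0 queue=[T2,T4,T5] holders={T1}
Step 5: signal(T1) -> count=0 queue=[T4,T5] holders={T2}
Step 6: signal(T2) -> count=0 queue=[T5] holders={T4}
Step 7: signal(T4) -> count=0 queue=[] holders={T5}
Step 8: signal(T5) -> count=1 queue=[] holders={none}
Step 9: wait(T4) -> count=0 queue=[] holders={T4}
Step 10: wait(T3) -> count=0 queue=[T3] holders={T4}
Step 11: signal(T4) -> count=0 queue=[] holders={T3}
Step 12: wait(T5) -> count=0 queue=[T5] holders={T3}
Step 13: signal(T3) -> count=0 queue=[] holders={T5}
Step 14: signal(T5) -> count=1 queue=[] holders={none}
Step 15: wait(T2) -> count=0 queue=[] holders={T2}
Step 16: signal(T2) -> count=1 queue=[] holders={none}
Step 17: wait(T4) -> count=0 queue=[] holders={T4}
Step 18: wait(T3) -> count=0 queue=[T3] holders={T4}
Step 19: wait(T2) -> count=0 queue=[T3,T2] holders={T4}
Step 20: signal(T4) -> count=0 queue=[T2] holders={T3}
Final holders: {T3} -> T2 not in holders

Answer: no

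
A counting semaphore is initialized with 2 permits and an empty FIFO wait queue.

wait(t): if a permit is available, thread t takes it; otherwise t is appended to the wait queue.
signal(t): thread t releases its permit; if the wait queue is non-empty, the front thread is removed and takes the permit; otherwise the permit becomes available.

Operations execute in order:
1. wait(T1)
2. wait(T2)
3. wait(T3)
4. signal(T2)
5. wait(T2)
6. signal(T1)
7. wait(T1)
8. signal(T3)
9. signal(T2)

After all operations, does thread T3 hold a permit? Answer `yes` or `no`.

Step 1: wait(T1) -> count=1 queue=[] holders={T1}
Step 2: wait(T2) -> count=0 queue=[] holders={T1,T2}
Step 3: wait(T3) -> count=0 queue=[T3] holders={T1,T2}
Step 4: signal(T2) -> count=0 queue=[] holders={T1,T3}
Step 5: wait(T2) -> count=0 queue=[T2] holders={T1,T3}
Step 6: signal(T1) -> count=0 queue=[] holders={T2,T3}
Step 7: wait(T1) -> count=0 queue=[T1] holders={T2,T3}
Step 8: signal(T3) -> count=0 queue=[] holders={T1,T2}
Step 9: signal(T2) -> count=1 queue=[] holders={T1}
Final holders: {T1} -> T3 not in holders

Answer: no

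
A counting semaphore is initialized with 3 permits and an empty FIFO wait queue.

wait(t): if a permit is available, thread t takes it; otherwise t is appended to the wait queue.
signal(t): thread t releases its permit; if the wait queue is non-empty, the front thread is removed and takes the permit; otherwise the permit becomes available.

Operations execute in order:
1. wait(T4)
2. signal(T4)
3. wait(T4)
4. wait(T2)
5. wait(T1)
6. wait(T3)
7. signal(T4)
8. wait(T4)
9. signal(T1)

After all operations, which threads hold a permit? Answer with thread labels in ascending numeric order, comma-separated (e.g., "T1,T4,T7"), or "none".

Answer: T2,T3,T4

Derivation:
Step 1: wait(T4) -> count=2 queue=[] holders={T4}
Step 2: signal(T4) -> count=3 queue=[] holders={none}
Step 3: wait(T4) -> count=2 queue=[] holders={T4}
Step 4: wait(T2) -> count=1 queue=[] holders={T2,T4}
Step 5: wait(T1) -> count=0 queue=[] holders={T1,T2,T4}
Step 6: wait(T3) -> count=0 queue=[T3] holders={T1,T2,T4}
Step 7: signal(T4) -> count=0 queue=[] holders={T1,T2,T3}
Step 8: wait(T4) -> count=0 queue=[T4] holders={T1,T2,T3}
Step 9: signal(T1) -> count=0 queue=[] holders={T2,T3,T4}
Final holders: T2,T3,T4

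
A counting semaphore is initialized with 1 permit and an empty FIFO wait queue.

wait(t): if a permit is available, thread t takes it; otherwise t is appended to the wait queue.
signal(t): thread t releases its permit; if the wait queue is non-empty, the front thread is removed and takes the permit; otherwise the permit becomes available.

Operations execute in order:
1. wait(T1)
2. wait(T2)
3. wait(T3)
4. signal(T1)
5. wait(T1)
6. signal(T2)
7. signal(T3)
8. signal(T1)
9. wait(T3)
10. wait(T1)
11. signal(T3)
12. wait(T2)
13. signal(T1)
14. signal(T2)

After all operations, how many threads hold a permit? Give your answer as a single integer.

Step 1: wait(T1) -> count=0 queue=[] holders={T1}
Step 2: wait(T2) -> count=0 queue=[T2] holders={T1}
Step 3: wait(T3) -> count=0 queue=[T2,T3] holders={T1}
Step 4: signal(T1) -> count=0 queue=[T3] holders={T2}
Step 5: wait(T1) -> count=0 queue=[T3,T1] holders={T2}
Step 6: signal(T2) -> count=0 queue=[T1] holders={T3}
Step 7: signal(T3) -> count=0 queue=[] holders={T1}
Step 8: signal(T1) -> count=1 queue=[] holders={none}
Step 9: wait(T3) -> count=0 queue=[] holders={T3}
Step 10: wait(T1) -> count=0 queue=[T1] holders={T3}
Step 11: signal(T3) -> count=0 queue=[] holders={T1}
Step 12: wait(T2) -> count=0 queue=[T2] holders={T1}
Step 13: signal(T1) -> count=0 queue=[] holders={T2}
Step 14: signal(T2) -> count=1 queue=[] holders={none}
Final holders: {none} -> 0 thread(s)

Answer: 0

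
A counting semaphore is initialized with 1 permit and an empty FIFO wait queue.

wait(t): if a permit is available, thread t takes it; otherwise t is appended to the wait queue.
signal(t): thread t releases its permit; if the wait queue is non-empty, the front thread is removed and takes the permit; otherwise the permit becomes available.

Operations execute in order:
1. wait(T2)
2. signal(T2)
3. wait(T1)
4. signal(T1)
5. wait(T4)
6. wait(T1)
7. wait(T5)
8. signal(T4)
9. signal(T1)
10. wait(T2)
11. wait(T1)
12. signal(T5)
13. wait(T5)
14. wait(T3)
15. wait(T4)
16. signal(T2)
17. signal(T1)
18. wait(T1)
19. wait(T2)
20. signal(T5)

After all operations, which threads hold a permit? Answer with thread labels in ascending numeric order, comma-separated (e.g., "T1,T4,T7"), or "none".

Step 1: wait(T2) -> count=0 queue=[] holders={T2}
Step 2: signal(T2) -> count=1 queue=[] holders={none}
Step 3: wait(T1) -> count=0 queue=[] holders={T1}
Step 4: signal(T1) -> count=1 queue=[] holders={none}
Step 5: wait(T4) -> count=0 queue=[] holders={T4}
Step 6: wait(T1) -> count=0 queue=[T1] holders={T4}
Step 7: wait(T5) -> count=0 queue=[T1,T5] holders={T4}
Step 8: signal(T4) -> count=0 queue=[T5] holders={T1}
Step 9: signal(T1) -> count=0 queue=[] holders={T5}
Step 10: wait(T2) -> count=0 queue=[T2] holders={T5}
Step 11: wait(T1) -> count=0 queue=[T2,T1] holders={T5}
Step 12: signal(T5) -> count=0 queue=[T1] holders={T2}
Step 13: wait(T5) -> count=0 queue=[T1,T5] holders={T2}
Step 14: wait(T3) -> count=0 queue=[T1,T5,T3] holders={T2}
Step 15: wait(T4) -> count=0 queue=[T1,T5,T3,T4] holders={T2}
Step 16: signal(T2) -> count=0 queue=[T5,T3,T4] holders={T1}
Step 17: signal(T1) -> count=0 queue=[T3,T4] holders={T5}
Step 18: wait(T1) -> count=0 queue=[T3,T4,T1] holders={T5}
Step 19: wait(T2) -> count=0 queue=[T3,T4,T1,T2] holders={T5}
Step 20: signal(T5) -> count=0 queue=[T4,T1,T2] holders={T3}
Final holders: T3

Answer: T3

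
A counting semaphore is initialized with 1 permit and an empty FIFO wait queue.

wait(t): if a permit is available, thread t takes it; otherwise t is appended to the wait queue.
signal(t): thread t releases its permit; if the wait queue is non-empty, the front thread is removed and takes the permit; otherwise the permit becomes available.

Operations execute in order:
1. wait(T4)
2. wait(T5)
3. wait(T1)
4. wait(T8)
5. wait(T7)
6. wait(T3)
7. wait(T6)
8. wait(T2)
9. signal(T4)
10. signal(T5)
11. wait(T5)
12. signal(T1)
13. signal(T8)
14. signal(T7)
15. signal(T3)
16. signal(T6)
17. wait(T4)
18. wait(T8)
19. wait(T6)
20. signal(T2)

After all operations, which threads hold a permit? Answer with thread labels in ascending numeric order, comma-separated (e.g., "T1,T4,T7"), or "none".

Step 1: wait(T4) -> count=0 queue=[] holders={T4}
Step 2: wait(T5) -> count=0 queue=[T5] holders={T4}
Step 3: wait(T1) -> count=0 queue=[T5,T1] holders={T4}
Step 4: wait(T8) -> count=0 queue=[T5,T1,T8] holders={T4}
Step 5: wait(T7) -> count=0 queue=[T5,T1,T8,T7] holders={T4}
Step 6: wait(T3) -> count=0 queue=[T5,T1,T8,T7,T3] holders={T4}
Step 7: wait(T6) -> count=0 queue=[T5,T1,T8,T7,T3,T6] holders={T4}
Step 8: wait(T2) -> count=0 queue=[T5,T1,T8,T7,T3,T6,T2] holders={T4}
Step 9: signal(T4) -> count=0 queue=[T1,T8,T7,T3,T6,T2] holders={T5}
Step 10: signal(T5) -> count=0 queue=[T8,T7,T3,T6,T2] holders={T1}
Step 11: wait(T5) -> count=0 queue=[T8,T7,T3,T6,T2,T5] holders={T1}
Step 12: signal(T1) -> count=0 queue=[T7,T3,T6,T2,T5] holders={T8}
Step 13: signal(T8) -> count=0 queue=[T3,T6,T2,T5] holders={T7}
Step 14: signal(T7) -> count=0 queue=[T6,T2,T5] holders={T3}
Step 15: signal(T3) -> count=0 queue=[T2,T5] holders={T6}
Step 16: signal(T6) -> count=0 queue=[T5] holders={T2}
Step 17: wait(T4) -> count=0 queue=[T5,T4] holders={T2}
Step 18: wait(T8) -> count=0 queue=[T5,T4,T8] holders={T2}
Step 19: wait(T6) -> count=0 queue=[T5,T4,T8,T6] holders={T2}
Step 20: signal(T2) -> count=0 queue=[T4,T8,T6] holders={T5}
Final holders: T5

Answer: T5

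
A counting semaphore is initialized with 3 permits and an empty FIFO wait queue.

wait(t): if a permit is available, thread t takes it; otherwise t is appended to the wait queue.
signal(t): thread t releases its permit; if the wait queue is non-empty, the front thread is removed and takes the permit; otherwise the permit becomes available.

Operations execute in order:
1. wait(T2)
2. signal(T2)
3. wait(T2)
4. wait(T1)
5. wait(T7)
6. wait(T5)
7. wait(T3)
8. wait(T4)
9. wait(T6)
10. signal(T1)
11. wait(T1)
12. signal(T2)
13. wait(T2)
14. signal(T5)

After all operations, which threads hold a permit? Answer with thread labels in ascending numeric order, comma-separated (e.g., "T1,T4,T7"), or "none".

Answer: T3,T4,T7

Derivation:
Step 1: wait(T2) -> count=2 queue=[] holders={T2}
Step 2: signal(T2) -> count=3 queue=[] holders={none}
Step 3: wait(T2) -> count=2 queue=[] holders={T2}
Step 4: wait(T1) -> count=1 queue=[] holders={T1,T2}
Step 5: wait(T7) -> count=0 queue=[] holders={T1,T2,T7}
Step 6: wait(T5) -> count=0 queue=[T5] holders={T1,T2,T7}
Step 7: wait(T3) -> count=0 queue=[T5,T3] holders={T1,T2,T7}
Step 8: wait(T4) -> count=0 queue=[T5,T3,T4] holders={T1,T2,T7}
Step 9: wait(T6) -> count=0 queue=[T5,T3,T4,T6] holders={T1,T2,T7}
Step 10: signal(T1) -> count=0 queue=[T3,T4,T6] holders={T2,T5,T7}
Step 11: wait(T1) -> count=0 queue=[T3,T4,T6,T1] holders={T2,T5,T7}
Step 12: signal(T2) -> count=0 queue=[T4,T6,T1] holders={T3,T5,T7}
Step 13: wait(T2) -> count=0 queue=[T4,T6,T1,T2] holders={T3,T5,T7}
Step 14: signal(T5) -> count=0 queue=[T6,T1,T2] holders={T3,T4,T7}
Final holders: T3,T4,T7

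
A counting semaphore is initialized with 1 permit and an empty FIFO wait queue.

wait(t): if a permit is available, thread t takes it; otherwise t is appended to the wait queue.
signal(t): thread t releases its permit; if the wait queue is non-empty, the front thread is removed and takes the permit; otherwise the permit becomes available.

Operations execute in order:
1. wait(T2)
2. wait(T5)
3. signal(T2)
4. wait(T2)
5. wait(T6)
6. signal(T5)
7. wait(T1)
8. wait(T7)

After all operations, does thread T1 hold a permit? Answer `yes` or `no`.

Step 1: wait(T2) -> count=0 queue=[] holders={T2}
Step 2: wait(T5) -> count=0 queue=[T5] holders={T2}
Step 3: signal(T2) -> count=0 queue=[] holders={T5}
Step 4: wait(T2) -> count=0 queue=[T2] holders={T5}
Step 5: wait(T6) -> count=0 queue=[T2,T6] holders={T5}
Step 6: signal(T5) -> count=0 queue=[T6] holders={T2}
Step 7: wait(T1) -> count=0 queue=[T6,T1] holders={T2}
Step 8: wait(T7) -> count=0 queue=[T6,T1,T7] holders={T2}
Final holders: {T2} -> T1 not in holders

Answer: no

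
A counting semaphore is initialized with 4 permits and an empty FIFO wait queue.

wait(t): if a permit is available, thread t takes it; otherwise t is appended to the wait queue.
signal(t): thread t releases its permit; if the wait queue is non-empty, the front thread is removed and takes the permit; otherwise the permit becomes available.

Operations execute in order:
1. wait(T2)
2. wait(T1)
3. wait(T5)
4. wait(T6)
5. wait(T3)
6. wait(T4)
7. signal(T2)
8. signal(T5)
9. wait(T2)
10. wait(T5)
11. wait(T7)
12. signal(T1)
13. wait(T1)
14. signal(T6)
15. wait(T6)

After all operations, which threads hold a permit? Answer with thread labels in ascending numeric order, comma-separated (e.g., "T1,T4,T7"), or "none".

Answer: T2,T3,T4,T5

Derivation:
Step 1: wait(T2) -> count=3 queue=[] holders={T2}
Step 2: wait(T1) -> count=2 queue=[] holders={T1,T2}
Step 3: wait(T5) -> count=1 queue=[] holders={T1,T2,T5}
Step 4: wait(T6) -> count=0 queue=[] holders={T1,T2,T5,T6}
Step 5: wait(T3) -> count=0 queue=[T3] holders={T1,T2,T5,T6}
Step 6: wait(T4) -> count=0 queue=[T3,T4] holders={T1,T2,T5,T6}
Step 7: signal(T2) -> count=0 queue=[T4] holders={T1,T3,T5,T6}
Step 8: signal(T5) -> count=0 queue=[] holders={T1,T3,T4,T6}
Step 9: wait(T2) -> count=0 queue=[T2] holders={T1,T3,T4,T6}
Step 10: wait(T5) -> count=0 queue=[T2,T5] holders={T1,T3,T4,T6}
Step 11: wait(T7) -> count=0 queue=[T2,T5,T7] holders={T1,T3,T4,T6}
Step 12: signal(T1) -> count=0 queue=[T5,T7] holders={T2,T3,T4,T6}
Step 13: wait(T1) -> count=0 queue=[T5,T7,T1] holders={T2,T3,T4,T6}
Step 14: signal(T6) -> count=0 queue=[T7,T1] holders={T2,T3,T4,T5}
Step 15: wait(T6) -> count=0 queue=[T7,T1,T6] holders={T2,T3,T4,T5}
Final holders: T2,T3,T4,T5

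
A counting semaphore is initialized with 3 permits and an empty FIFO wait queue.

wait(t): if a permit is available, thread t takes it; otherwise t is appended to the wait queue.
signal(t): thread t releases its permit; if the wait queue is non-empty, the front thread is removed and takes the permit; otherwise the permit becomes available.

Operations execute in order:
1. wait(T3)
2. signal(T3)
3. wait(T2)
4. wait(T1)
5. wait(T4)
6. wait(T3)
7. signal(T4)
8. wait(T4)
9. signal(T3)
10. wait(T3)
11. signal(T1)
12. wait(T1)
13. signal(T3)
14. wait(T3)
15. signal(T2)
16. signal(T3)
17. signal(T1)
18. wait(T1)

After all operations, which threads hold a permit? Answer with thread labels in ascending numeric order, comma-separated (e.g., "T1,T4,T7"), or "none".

Step 1: wait(T3) -> count=2 queue=[] holders={T3}
Step 2: signal(T3) -> count=3 queue=[] holders={none}
Step 3: wait(T2) -> count=2 queue=[] holders={T2}
Step 4: wait(T1) -> count=1 queue=[] holders={T1,T2}
Step 5: wait(T4) -> count=0 queue=[] holders={T1,T2,T4}
Step 6: wait(T3) -> count=0 queue=[T3] holders={T1,T2,T4}
Step 7: signal(T4) -> count=0 queue=[] holders={T1,T2,T3}
Step 8: wait(T4) -> count=0 queue=[T4] holders={T1,T2,T3}
Step 9: signal(T3) -> count=0 queue=[] holders={T1,T2,T4}
Step 10: wait(T3) -> count=0 queue=[T3] holders={T1,T2,T4}
Step 11: signal(T1) -> count=0 queue=[] holders={T2,T3,T4}
Step 12: wait(T1) -> count=0 queue=[T1] holders={T2,T3,T4}
Step 13: signal(T3) -> count=0 queue=[] holders={T1,T2,T4}
Step 14: wait(T3) -> count=0 queue=[T3] holders={T1,T2,T4}
Step 15: signal(T2) -> count=0 queue=[] holders={T1,T3,T4}
Step 16: signal(T3) -> count=1 queue=[] holders={T1,T4}
Step 17: signal(T1) -> count=2 queue=[] holders={T4}
Step 18: wait(T1) -> count=1 queue=[] holders={T1,T4}
Final holders: T1,T4

Answer: T1,T4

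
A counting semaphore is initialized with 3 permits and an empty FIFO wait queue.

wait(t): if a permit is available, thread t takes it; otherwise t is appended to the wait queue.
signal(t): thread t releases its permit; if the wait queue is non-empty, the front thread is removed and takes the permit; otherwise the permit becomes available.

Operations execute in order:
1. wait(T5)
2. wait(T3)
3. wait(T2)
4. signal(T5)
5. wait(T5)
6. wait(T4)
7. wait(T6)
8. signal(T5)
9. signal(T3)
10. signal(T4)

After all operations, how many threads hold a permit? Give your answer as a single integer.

Step 1: wait(T5) -> count=2 queue=[] holders={T5}
Step 2: wait(T3) -> count=1 queue=[] holders={T3,T5}
Step 3: wait(T2) -> count=0 queue=[] holders={T2,T3,T5}
Step 4: signal(T5) -> count=1 queue=[] holders={T2,T3}
Step 5: wait(T5) -> count=0 queue=[] holders={T2,T3,T5}
Step 6: wait(T4) -> count=0 queue=[T4] holders={T2,T3,T5}
Step 7: wait(T6) -> count=0 queue=[T4,T6] holders={T2,T3,T5}
Step 8: signal(T5) -> count=0 queue=[T6] holders={T2,T3,T4}
Step 9: signal(T3) -> count=0 queue=[] holders={T2,T4,T6}
Step 10: signal(T4) -> count=1 queue=[] holders={T2,T6}
Final holders: {T2,T6} -> 2 thread(s)

Answer: 2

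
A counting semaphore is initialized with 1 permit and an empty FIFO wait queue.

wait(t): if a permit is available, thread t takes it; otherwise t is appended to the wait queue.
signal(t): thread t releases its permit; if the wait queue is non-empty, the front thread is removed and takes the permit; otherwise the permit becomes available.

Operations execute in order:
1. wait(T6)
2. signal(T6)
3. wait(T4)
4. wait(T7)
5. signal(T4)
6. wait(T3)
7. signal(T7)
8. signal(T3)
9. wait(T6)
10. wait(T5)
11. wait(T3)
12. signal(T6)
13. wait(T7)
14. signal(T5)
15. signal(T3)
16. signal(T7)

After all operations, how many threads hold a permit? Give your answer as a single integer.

Answer: 0

Derivation:
Step 1: wait(T6) -> count=0 queue=[] holders={T6}
Step 2: signal(T6) -> count=1 queue=[] holders={none}
Step 3: wait(T4) -> count=0 queue=[] holders={T4}
Step 4: wait(T7) -> count=0 queue=[T7] holders={T4}
Step 5: signal(T4) -> count=0 queue=[] holders={T7}
Step 6: wait(T3) -> count=0 queue=[T3] holders={T7}
Step 7: signal(T7) -> count=0 queue=[] holders={T3}
Step 8: signal(T3) -> count=1 queue=[] holders={none}
Step 9: wait(T6) -> count=0 queue=[] holders={T6}
Step 10: wait(T5) -> count=0 queue=[T5] holders={T6}
Step 11: wait(T3) -> count=0 queue=[T5,T3] holders={T6}
Step 12: signal(T6) -> count=0 queue=[T3] holders={T5}
Step 13: wait(T7) -> count=0 queue=[T3,T7] holders={T5}
Step 14: signal(T5) -> count=0 queue=[T7] holders={T3}
Step 15: signal(T3) -> count=0 queue=[] holders={T7}
Step 16: signal(T7) -> count=1 queue=[] holders={none}
Final holders: {none} -> 0 thread(s)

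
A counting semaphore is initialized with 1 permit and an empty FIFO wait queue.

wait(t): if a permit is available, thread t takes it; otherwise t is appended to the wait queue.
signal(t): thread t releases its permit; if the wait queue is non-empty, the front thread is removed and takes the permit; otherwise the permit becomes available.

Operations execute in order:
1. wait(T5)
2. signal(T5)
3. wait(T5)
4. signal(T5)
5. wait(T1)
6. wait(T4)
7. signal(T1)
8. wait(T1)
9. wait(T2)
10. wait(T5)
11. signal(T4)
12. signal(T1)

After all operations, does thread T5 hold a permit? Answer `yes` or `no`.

Answer: no

Derivation:
Step 1: wait(T5) -> count=0 queue=[] holders={T5}
Step 2: signal(T5) -> count=1 queue=[] holders={none}
Step 3: wait(T5) -> count=0 queue=[] holders={T5}
Step 4: signal(T5) -> count=1 queue=[] holders={none}
Step 5: wait(T1) -> count=0 queue=[] holders={T1}
Step 6: wait(T4) -> count=0 queue=[T4] holders={T1}
Step 7: signal(T1) -> count=0 queue=[] holders={T4}
Step 8: wait(T1) -> count=0 queue=[T1] holders={T4}
Step 9: wait(T2) -> count=0 queue=[T1,T2] holders={T4}
Step 10: wait(T5) -> count=0 queue=[T1,T2,T5] holders={T4}
Step 11: signal(T4) -> count=0 queue=[T2,T5] holders={T1}
Step 12: signal(T1) -> count=0 queue=[T5] holders={T2}
Final holders: {T2} -> T5 not in holders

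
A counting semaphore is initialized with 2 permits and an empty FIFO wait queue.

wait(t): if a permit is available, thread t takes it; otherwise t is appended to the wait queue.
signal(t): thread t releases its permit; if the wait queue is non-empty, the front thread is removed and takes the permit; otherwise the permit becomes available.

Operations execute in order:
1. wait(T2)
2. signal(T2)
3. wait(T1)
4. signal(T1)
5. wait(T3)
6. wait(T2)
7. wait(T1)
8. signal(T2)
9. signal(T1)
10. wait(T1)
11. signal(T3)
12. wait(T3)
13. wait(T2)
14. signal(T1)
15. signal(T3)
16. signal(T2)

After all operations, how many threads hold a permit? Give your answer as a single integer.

Step 1: wait(T2) -> count=1 queue=[] holders={T2}
Step 2: signal(T2) -> count=2 queue=[] holders={none}
Step 3: wait(T1) -> count=1 queue=[] holders={T1}
Step 4: signal(T1) -> count=2 queue=[] holders={none}
Step 5: wait(T3) -> count=1 queue=[] holders={T3}
Step 6: wait(T2) -> count=0 queue=[] holders={T2,T3}
Step 7: wait(T1) -> count=0 queue=[T1] holders={T2,T3}
Step 8: signal(T2) -> count=0 queue=[] holders={T1,T3}
Step 9: signal(T1) -> count=1 queue=[] holders={T3}
Step 10: wait(T1) -> count=0 queue=[] holders={T1,T3}
Step 11: signal(T3) -> count=1 queue=[] holders={T1}
Step 12: wait(T3) -> count=0 queue=[] holders={T1,T3}
Step 13: wait(T2) -> count=0 queue=[T2] holders={T1,T3}
Step 14: signal(T1) -> count=0 queue=[] holders={T2,T3}
Step 15: signal(T3) -> count=1 queue=[] holders={T2}
Step 16: signal(T2) -> count=2 queue=[] holders={none}
Final holders: {none} -> 0 thread(s)

Answer: 0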